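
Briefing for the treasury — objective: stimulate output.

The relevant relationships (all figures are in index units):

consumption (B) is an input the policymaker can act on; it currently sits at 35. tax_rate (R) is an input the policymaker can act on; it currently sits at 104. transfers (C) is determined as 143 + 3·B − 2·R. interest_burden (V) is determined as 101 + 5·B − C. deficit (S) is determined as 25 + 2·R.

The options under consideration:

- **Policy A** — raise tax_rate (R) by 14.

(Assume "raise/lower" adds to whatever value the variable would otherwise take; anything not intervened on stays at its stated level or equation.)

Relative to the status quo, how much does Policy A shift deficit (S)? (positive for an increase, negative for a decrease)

28

Baseline:
  R = 104
  S = 25 + 2·104 = 233
Policy A (R + 14):
  R = 104 + 14 = 118
  S = 25 + 2·118 = 261
Change in S: 261 − 233 = 28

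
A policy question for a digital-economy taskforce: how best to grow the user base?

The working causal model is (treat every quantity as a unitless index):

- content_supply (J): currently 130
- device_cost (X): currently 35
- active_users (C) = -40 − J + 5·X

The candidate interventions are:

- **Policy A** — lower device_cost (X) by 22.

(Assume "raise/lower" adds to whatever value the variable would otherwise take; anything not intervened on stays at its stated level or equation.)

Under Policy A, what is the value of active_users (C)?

-105

Policy A (X − 22):
  J = 130
  X = 35 − 22 = 13
  C = -40 − 130 + 5·13 = -105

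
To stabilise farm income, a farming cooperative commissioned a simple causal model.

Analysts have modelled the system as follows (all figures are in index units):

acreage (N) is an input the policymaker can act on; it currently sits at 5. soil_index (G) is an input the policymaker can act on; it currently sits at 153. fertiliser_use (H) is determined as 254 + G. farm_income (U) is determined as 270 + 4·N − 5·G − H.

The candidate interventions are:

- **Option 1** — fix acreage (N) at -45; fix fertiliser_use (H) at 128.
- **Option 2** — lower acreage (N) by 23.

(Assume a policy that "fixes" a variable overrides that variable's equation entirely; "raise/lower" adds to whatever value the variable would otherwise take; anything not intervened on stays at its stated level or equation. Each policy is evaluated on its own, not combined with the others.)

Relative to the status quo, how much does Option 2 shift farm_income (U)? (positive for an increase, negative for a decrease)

Baseline:
  N = 5
  G = 153
  H = 254 + 153 = 407
  U = 270 + 4·5 − 5·153 − 407 = -882
Option 2 (N − 23):
  N = 5 − 23 = -18
  G = 153
  H = 254 + 153 = 407
  U = 270 + 4·(-18) − 5·153 − 407 = -974
Change in U: -974 − (-882) = -92

-92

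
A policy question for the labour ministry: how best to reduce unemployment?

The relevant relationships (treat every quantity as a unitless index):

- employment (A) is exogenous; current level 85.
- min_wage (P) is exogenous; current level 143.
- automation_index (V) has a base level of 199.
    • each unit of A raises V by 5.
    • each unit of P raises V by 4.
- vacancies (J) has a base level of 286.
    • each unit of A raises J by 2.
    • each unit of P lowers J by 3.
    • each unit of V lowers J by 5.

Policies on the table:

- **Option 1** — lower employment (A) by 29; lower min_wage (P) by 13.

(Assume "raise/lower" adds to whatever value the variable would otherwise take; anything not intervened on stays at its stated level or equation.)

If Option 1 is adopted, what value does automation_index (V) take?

999

Option 1 (A − 29, P − 13):
  A = 85 − 29 = 56
  P = 143 − 13 = 130
  V = 199 + 5·56 + 4·130 = 999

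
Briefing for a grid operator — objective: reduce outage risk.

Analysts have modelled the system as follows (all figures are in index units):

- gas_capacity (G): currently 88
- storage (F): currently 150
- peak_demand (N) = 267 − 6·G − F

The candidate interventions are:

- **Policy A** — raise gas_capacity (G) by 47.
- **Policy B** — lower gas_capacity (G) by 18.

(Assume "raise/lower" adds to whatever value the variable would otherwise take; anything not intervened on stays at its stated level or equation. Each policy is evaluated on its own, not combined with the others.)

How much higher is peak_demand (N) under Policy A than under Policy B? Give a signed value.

-390

Policy A (G + 47):
  G = 88 + 47 = 135
  F = 150
  N = 267 − 6·135 − 150 = -693
Policy B (G − 18):
  G = 88 − 18 = 70
  F = 150
  N = 267 − 6·70 − 150 = -303
N: -693 − (-303) = -390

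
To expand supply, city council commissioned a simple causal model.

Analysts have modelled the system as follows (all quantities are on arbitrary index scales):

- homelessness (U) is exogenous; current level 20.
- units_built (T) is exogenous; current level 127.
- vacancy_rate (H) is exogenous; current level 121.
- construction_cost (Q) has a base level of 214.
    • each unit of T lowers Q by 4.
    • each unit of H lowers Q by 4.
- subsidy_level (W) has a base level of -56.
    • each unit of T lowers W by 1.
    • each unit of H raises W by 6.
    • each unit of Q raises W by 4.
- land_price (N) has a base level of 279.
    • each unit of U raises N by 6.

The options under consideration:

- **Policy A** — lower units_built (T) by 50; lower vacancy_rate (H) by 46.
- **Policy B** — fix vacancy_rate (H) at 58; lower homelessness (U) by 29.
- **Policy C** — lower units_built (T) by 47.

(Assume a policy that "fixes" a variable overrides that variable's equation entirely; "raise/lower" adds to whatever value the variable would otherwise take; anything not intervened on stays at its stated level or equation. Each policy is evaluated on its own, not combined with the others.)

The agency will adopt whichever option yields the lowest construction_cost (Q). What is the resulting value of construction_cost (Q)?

Policy A (T − 50, H − 46):
  T = 127 − 50 = 77
  H = 121 − 46 = 75
  Q = 214 − 4·77 − 4·75 = -394
Policy B (H := 58, U − 29):
  T = 127
  H = 58
  Q = 214 − 4·127 − 4·58 = -526
Policy C (T − 47):
  T = 127 − 47 = 80
  H = 121
  Q = 214 − 4·80 − 4·121 = -590
Comparing — Policy A: Q=-394, Policy B: Q=-526, Policy C: Q=-590. Lowest is -590 (Policy C).

-590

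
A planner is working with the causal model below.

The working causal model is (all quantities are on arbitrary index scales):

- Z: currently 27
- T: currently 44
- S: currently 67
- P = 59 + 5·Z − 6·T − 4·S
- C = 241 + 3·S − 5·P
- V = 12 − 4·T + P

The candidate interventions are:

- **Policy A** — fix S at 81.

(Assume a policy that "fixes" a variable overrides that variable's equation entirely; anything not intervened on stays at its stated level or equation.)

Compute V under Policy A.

Policy A (S := 81):
  Z = 27
  T = 44
  S = 81
  P = 59 + 5·27 − 6·44 − 4·81 = -394
  V = 12 − 4·44 + (-394) = -558

-558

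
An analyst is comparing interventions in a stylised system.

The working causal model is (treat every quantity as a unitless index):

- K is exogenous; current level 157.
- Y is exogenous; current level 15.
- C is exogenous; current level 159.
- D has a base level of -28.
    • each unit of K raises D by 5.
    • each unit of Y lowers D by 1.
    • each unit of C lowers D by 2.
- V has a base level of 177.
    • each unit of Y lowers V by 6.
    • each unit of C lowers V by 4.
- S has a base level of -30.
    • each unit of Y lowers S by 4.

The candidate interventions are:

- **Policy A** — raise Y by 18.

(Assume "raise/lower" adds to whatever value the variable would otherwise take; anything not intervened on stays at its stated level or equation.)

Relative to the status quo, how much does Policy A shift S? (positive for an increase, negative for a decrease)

-72

Baseline:
  Y = 15
  S = -30 − 4·15 = -90
Policy A (Y + 18):
  Y = 15 + 18 = 33
  S = -30 − 4·33 = -162
Change in S: -162 − (-90) = -72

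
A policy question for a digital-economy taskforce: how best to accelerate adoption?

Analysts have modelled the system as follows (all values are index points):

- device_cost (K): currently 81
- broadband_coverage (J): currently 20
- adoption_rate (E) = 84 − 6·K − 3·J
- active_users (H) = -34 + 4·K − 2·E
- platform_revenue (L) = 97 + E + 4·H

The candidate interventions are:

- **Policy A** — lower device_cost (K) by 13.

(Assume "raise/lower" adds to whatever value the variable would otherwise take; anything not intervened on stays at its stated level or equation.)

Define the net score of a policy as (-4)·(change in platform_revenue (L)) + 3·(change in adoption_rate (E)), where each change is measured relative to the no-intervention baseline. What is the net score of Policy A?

3250

Baseline:
  K = 81
  J = 20
  E = 84 − 6·81 − 3·20 = -462
  H = -34 + 4·81 − 2·(-462) = 1214
  L = 97 + (-462) + 4·1214 = 4491
Policy A (K − 13):
  K = 81 − 13 = 68
  J = 20
  E = 84 − 6·68 − 3·20 = -384
  H = -34 + 4·68 − 2·(-384) = 1006
  L = 97 + (-384) + 4·1006 = 3737
ΔL = 3737 − 4491 = -754; ΔE = -384 − (-462) = 78
Score = (-4)·(-754) + 3·78 = 3250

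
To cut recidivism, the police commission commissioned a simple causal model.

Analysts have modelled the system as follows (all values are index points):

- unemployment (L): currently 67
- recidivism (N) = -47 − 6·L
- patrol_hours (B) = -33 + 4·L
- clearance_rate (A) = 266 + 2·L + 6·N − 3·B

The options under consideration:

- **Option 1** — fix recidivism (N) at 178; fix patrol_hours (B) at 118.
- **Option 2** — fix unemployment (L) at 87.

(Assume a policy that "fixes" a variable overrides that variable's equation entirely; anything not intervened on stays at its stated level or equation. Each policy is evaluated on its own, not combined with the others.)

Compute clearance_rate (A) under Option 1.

Option 1 (N := 178, B := 118):
  L = 67
  N = 178
  B = 118
  A = 266 + 2·67 + 6·178 − 3·118 = 1114

1114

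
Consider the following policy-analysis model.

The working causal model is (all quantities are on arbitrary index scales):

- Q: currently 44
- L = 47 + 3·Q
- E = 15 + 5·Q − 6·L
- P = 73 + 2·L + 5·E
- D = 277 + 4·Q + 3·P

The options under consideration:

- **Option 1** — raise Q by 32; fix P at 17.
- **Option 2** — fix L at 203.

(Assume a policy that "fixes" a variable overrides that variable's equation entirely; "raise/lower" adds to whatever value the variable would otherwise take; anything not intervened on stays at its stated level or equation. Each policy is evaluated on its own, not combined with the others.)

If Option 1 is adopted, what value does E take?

-1255

Option 1 (Q + 32, P := 17):
  Q = 44 + 32 = 76
  L = 47 + 3·76 = 275
  E = 15 + 5·76 − 6·275 = -1255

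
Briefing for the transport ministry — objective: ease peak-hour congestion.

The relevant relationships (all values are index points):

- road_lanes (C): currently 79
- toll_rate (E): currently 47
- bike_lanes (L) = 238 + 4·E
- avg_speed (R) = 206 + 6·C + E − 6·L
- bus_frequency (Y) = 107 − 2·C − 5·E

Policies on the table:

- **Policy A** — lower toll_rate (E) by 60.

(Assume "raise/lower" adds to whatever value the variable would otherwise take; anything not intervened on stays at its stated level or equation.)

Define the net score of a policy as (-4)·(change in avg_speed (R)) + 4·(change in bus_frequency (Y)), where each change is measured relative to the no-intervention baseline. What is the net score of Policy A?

-4320

Baseline:
  C = 79
  E = 47
  L = 238 + 4·47 = 426
  R = 206 + 6·79 + 47 − 6·426 = -1829
  Y = 107 − 2·79 − 5·47 = -286
Policy A (E − 60):
  C = 79
  E = 47 − 60 = -13
  L = 238 + 4·(-13) = 186
  R = 206 + 6·79 + (-13) − 6·186 = -449
  Y = 107 − 2·79 − 5·(-13) = 14
ΔR = -449 − (-1829) = 1380; ΔY = 14 − (-286) = 300
Score = (-4)·1380 + 4·300 = -4320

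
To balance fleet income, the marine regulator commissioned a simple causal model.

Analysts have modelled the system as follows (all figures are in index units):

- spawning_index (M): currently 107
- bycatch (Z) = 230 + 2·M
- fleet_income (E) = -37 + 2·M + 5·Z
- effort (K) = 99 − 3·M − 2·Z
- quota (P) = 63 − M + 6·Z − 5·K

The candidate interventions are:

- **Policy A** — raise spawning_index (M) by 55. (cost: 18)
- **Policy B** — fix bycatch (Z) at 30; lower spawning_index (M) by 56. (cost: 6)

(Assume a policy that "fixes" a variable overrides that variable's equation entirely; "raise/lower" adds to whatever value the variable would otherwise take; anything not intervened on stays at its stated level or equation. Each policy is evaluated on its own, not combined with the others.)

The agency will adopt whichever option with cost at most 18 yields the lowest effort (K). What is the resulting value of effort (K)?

Policy A (M + 55):
  M = 107 + 55 = 162
  Z = 230 + 2·162 = 554
  K = 99 − 3·162 − 2·554 = -1495
Policy B (Z := 30, M − 56):
  M = 107 − 56 = 51
  Z = 30
  K = 99 − 3·51 − 2·30 = -114
Comparing — Policy A: K=-1495, Policy B: K=-114. Lowest is -1495 (Policy A).

-1495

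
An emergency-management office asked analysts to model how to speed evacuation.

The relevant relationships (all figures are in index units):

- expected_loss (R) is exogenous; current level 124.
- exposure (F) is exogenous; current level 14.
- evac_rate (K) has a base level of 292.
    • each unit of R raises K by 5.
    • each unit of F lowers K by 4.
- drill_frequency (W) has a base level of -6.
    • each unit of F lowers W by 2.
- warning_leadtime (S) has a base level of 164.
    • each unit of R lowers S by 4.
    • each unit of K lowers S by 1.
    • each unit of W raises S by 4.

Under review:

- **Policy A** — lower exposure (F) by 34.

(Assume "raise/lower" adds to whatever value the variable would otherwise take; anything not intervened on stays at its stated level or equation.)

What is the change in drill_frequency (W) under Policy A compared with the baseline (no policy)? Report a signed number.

68

Baseline:
  F = 14
  W = -6 − 2·14 = -34
Policy A (F − 34):
  F = 14 − 34 = -20
  W = -6 − 2·(-20) = 34
Change in W: 34 − (-34) = 68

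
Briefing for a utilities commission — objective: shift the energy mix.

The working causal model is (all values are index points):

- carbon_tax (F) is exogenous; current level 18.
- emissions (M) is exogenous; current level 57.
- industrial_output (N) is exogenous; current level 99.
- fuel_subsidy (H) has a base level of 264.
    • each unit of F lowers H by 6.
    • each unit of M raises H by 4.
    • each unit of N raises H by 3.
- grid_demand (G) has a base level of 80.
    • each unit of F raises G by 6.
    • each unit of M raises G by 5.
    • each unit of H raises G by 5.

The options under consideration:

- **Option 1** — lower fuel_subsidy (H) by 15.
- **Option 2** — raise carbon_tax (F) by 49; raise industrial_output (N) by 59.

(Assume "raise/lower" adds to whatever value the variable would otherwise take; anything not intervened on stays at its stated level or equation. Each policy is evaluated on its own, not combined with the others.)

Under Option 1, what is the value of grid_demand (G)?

Option 1 (H − 15):
  F = 18
  M = 57
  N = 99
  H = 264 − 6·18 + 4·57 + 3·99 (−15 from intervention) = 666
  G = 80 + 6·18 + 5·57 + 5·666 = 3803

3803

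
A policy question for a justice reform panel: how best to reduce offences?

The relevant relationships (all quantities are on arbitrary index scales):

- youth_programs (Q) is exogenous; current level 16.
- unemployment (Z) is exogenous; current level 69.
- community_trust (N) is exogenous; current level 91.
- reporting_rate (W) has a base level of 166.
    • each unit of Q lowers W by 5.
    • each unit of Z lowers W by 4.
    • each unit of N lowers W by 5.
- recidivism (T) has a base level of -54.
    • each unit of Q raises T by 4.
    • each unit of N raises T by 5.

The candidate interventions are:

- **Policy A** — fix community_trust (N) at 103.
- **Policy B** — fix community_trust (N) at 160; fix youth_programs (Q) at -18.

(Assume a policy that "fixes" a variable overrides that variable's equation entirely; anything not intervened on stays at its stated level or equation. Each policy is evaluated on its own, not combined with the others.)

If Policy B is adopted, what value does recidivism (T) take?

674

Policy B (N := 160, Q := -18):
  Q = -18
  N = 160
  T = -54 + 4·(-18) + 5·160 = 674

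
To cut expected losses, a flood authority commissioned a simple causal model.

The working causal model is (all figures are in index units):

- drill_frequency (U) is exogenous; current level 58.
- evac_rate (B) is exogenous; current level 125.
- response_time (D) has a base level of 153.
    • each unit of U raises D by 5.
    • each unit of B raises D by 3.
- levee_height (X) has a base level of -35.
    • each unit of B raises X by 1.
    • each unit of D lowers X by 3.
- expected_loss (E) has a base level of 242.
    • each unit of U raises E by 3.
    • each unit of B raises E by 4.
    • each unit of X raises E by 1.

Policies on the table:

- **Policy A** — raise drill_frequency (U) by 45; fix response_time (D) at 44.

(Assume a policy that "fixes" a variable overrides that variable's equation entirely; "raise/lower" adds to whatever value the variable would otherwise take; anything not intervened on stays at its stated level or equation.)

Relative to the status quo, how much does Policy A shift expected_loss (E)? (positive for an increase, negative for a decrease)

2457

Baseline:
  U = 58
  B = 125
  D = 153 + 5·58 + 3·125 = 818
  X = -35 + 125 − 3·818 = -2364
  E = 242 + 3·58 + 4·125 + (-2364) = -1448
Policy A (U + 45, D := 44):
  U = 58 + 45 = 103
  B = 125
  D = 44
  X = -35 + 125 − 3·44 = -42
  E = 242 + 3·103 + 4·125 + (-42) = 1009
Change in E: 1009 − (-1448) = 2457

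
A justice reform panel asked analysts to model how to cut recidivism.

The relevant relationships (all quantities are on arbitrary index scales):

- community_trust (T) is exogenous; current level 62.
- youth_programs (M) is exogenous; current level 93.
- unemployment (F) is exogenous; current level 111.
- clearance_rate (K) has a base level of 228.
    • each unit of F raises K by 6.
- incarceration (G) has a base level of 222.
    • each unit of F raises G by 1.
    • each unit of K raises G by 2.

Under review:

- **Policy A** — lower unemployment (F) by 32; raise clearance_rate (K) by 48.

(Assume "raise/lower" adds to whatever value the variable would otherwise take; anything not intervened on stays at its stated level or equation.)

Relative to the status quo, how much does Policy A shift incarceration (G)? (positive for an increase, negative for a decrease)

-320

Baseline:
  F = 111
  K = 228 + 6·111 = 894
  G = 222 + 111 + 2·894 = 2121
Policy A (F − 32, K + 48):
  F = 111 − 32 = 79
  K = 228 + 6·79 (+48 from intervention) = 750
  G = 222 + 79 + 2·750 = 1801
Change in G: 1801 − 2121 = -320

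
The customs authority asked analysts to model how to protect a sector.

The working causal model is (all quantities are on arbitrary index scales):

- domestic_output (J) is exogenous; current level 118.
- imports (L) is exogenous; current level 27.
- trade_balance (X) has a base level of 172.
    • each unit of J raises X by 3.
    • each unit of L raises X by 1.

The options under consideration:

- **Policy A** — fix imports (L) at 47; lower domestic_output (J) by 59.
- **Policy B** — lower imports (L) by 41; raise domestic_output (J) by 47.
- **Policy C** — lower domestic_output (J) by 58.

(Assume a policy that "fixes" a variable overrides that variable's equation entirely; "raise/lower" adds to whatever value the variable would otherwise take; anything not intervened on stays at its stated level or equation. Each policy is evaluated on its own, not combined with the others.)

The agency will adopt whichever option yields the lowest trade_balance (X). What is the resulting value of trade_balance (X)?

Policy A (L := 47, J − 59):
  J = 118 − 59 = 59
  L = 47
  X = 172 + 3·59 + 47 = 396
Policy B (L − 41, J + 47):
  J = 118 + 47 = 165
  L = 27 − 41 = -14
  X = 172 + 3·165 + (-14) = 653
Policy C (J − 58):
  J = 118 − 58 = 60
  L = 27
  X = 172 + 3·60 + 27 = 379
Comparing — Policy A: X=396, Policy B: X=653, Policy C: X=379. Lowest is 379 (Policy C).

379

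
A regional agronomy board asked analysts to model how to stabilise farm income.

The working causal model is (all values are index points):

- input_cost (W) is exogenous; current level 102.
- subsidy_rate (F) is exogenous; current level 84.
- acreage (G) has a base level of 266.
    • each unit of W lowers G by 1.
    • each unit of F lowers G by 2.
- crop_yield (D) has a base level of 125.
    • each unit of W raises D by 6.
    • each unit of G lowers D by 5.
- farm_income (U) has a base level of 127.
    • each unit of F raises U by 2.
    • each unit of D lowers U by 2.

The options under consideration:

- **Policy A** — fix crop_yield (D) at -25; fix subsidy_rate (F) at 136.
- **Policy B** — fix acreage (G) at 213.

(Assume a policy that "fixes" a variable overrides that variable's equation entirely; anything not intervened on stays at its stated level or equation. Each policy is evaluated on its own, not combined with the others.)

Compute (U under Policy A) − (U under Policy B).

Policy A (D := -25, F := 136):
  W = 102
  F = 136
  G = 266 − 102 − 2·136 = -108
  D = -25
  U = 127 + 2·136 − 2·(-25) = 449
Policy B (G := 213):
  W = 102
  F = 84
  G = 213
  D = 125 + 6·102 − 5·213 = -328
  U = 127 + 2·84 − 2·(-328) = 951
U: 449 − 951 = -502

-502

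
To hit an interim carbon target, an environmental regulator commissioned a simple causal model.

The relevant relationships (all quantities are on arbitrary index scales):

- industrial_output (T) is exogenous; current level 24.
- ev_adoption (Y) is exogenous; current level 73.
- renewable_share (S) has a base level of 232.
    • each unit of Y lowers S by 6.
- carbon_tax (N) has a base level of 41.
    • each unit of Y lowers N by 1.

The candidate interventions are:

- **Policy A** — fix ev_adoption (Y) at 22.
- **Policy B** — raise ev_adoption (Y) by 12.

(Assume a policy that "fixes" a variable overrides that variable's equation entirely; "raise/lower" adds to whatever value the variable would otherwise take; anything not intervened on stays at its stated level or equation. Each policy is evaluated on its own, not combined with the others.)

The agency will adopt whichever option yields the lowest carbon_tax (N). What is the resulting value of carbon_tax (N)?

Policy A (Y := 22):
  Y = 22
  N = 41 − 22 = 19
Policy B (Y + 12):
  Y = 73 + 12 = 85
  N = 41 − 85 = -44
Comparing — Policy A: N=19, Policy B: N=-44. Lowest is -44 (Policy B).

-44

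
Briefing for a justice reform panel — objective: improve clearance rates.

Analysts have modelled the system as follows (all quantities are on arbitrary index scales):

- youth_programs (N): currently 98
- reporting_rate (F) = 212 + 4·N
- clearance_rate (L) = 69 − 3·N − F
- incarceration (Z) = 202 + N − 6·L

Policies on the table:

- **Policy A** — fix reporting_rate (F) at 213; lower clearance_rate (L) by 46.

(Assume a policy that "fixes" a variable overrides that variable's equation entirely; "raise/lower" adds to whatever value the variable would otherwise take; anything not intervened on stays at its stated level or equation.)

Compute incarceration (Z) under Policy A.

Policy A (F := 213, L − 46):
  N = 98
  F = 213
  L = 69 − 3·98 − 213 (−46 from intervention) = -484
  Z = 202 + 98 − 6·(-484) = 3204

3204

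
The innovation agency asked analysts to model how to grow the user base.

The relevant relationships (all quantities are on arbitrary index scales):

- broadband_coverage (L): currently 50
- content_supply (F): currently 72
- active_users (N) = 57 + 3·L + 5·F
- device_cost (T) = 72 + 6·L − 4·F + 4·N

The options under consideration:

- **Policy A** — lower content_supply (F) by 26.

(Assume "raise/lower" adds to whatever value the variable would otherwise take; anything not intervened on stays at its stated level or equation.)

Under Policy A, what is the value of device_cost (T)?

1936

Policy A (F − 26):
  L = 50
  F = 72 − 26 = 46
  N = 57 + 3·50 + 5·46 = 437
  T = 72 + 6·50 − 4·46 + 4·437 = 1936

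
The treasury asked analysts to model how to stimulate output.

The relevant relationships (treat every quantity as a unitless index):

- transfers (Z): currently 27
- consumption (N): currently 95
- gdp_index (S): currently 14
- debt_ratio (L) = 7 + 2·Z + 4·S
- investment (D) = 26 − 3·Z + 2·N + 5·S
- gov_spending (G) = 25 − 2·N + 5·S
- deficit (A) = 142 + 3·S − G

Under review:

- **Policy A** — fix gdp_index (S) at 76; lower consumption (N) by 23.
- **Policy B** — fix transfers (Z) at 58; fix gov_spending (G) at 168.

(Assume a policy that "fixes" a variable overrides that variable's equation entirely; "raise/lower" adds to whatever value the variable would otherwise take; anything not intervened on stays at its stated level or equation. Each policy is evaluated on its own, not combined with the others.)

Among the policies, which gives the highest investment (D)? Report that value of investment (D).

Policy A (S := 76, N − 23):
  Z = 27
  N = 95 − 23 = 72
  S = 76
  D = 26 − 3·27 + 2·72 + 5·76 = 469
Policy B (Z := 58, G := 168):
  Z = 58
  N = 95
  S = 14
  D = 26 − 3·58 + 2·95 + 5·14 = 112
Comparing — Policy A: D=469, Policy B: D=112. Highest is 469 (Policy A).

469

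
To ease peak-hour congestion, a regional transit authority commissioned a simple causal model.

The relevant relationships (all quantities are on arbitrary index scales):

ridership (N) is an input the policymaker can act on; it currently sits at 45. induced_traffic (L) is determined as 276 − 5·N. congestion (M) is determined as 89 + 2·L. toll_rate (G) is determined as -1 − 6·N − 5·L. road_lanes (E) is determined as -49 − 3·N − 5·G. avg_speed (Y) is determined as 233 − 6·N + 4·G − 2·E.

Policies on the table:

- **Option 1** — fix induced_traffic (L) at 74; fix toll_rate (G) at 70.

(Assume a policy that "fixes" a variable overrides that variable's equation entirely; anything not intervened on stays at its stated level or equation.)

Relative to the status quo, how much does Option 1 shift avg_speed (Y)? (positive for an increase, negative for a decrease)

Baseline:
  N = 45
  L = 276 − 5·45 = 51
  G = -1 − 6·45 − 5·51 = -526
  E = -49 − 3·45 − 5·(-526) = 2446
  Y = 233 − 6·45 + 4·(-526) − 2·2446 = -7033
Option 1 (L := 74, G := 70):
  N = 45
  L = 74
  G = 70
  E = -49 − 3·45 − 5·70 = -534
  Y = 233 − 6·45 + 4·70 − 2·(-534) = 1311
Change in Y: 1311 − (-7033) = 8344

8344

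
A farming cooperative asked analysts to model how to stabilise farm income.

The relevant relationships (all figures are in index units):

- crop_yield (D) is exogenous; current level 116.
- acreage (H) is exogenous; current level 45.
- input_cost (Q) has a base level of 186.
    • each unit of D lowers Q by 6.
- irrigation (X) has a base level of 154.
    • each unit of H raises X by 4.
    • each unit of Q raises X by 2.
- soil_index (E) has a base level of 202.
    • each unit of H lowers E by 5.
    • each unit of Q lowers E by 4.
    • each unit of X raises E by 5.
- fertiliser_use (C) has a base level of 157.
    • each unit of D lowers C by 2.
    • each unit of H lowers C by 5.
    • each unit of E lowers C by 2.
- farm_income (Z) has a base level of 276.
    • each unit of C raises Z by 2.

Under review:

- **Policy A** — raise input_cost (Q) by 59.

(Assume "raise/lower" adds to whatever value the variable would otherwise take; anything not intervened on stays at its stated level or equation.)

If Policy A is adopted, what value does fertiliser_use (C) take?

1818

Policy A (Q + 59):
  D = 116
  H = 45
  Q = 186 − 6·116 (+59 from intervention) = -451
  X = 154 + 4·45 + 2·(-451) = -568
  E = 202 − 5·45 − 4·(-451) + 5·(-568) = -1059
  C = 157 − 2·116 − 5·45 − 2·(-1059) = 1818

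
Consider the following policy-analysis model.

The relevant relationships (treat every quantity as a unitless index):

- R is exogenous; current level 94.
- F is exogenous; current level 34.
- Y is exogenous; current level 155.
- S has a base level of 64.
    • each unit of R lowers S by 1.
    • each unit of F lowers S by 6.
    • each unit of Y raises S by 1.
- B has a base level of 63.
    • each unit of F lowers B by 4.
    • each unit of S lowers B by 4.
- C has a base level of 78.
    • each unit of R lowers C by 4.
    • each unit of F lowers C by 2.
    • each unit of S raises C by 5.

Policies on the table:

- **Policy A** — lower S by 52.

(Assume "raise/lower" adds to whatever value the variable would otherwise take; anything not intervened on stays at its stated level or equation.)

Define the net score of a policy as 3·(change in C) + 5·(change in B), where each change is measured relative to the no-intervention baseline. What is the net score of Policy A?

Baseline:
  R = 94
  F = 34
  Y = 155
  S = 64 − 94 − 6·34 + 155 = -79
  B = 63 − 4·34 − 4·(-79) = 243
  C = 78 − 4·94 − 2·34 + 5·(-79) = -761
Policy A (S − 52):
  R = 94
  F = 34
  Y = 155
  S = 64 − 94 − 6·34 + 155 (−52 from intervention) = -131
  B = 63 − 4·34 − 4·(-131) = 451
  C = 78 − 4·94 − 2·34 + 5·(-131) = -1021
ΔC = -1021 − (-761) = -260; ΔB = 451 − 243 = 208
Score = 3·(-260) + 5·208 = 260

260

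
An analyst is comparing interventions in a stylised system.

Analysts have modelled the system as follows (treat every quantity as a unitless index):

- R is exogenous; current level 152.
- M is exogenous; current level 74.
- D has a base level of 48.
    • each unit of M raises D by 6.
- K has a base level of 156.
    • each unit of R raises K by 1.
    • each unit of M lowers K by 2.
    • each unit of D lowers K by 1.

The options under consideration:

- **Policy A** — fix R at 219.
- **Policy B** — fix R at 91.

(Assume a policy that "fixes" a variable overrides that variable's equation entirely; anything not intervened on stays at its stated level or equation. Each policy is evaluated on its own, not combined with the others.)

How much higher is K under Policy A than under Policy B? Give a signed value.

Policy A (R := 219):
  R = 219
  M = 74
  D = 48 + 6·74 = 492
  K = 156 + 219 − 2·74 − 492 = -265
Policy B (R := 91):
  R = 91
  M = 74
  D = 48 + 6·74 = 492
  K = 156 + 91 − 2·74 − 492 = -393
K: -265 − (-393) = 128

128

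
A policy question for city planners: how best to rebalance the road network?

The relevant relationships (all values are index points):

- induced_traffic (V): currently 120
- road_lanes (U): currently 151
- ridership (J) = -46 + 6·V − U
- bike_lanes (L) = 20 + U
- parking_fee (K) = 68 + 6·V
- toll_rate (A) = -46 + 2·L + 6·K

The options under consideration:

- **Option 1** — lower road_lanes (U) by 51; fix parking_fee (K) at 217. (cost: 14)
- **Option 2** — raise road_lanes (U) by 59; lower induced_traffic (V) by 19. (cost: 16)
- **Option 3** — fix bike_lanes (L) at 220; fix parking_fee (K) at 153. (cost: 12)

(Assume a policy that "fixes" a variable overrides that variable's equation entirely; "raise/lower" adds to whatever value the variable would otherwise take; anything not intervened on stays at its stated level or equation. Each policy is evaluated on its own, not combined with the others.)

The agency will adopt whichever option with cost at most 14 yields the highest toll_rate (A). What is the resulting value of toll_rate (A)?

1496

Option 1 (U − 51, K := 217):
  V = 120
  U = 151 − 51 = 100
  L = 20 + 100 = 120
  K = 217
  A = -46 + 2·120 + 6·217 = 1496
Option 3 (L := 220, K := 153):
  V = 120
  U = 151
  L = 220
  K = 153
  A = -46 + 2·220 + 6·153 = 1312
Comparing — Option 1: A=1496, Option 3: A=1312. Highest is 1496 (Option 1).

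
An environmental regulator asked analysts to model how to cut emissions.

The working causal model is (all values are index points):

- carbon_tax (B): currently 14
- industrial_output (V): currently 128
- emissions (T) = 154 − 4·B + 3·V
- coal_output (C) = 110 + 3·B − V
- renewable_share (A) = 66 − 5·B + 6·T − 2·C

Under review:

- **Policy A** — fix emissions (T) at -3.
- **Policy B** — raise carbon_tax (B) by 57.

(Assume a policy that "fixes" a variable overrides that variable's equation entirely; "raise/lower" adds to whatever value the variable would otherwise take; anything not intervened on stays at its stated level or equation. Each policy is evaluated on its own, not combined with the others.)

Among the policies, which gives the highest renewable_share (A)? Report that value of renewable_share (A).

Policy A (T := -3):
  B = 14
  V = 128
  T = -3
  C = 110 + 3·14 − 128 = 24
  A = 66 − 5·14 + 6·(-3) − 2·24 = -70
Policy B (B + 57):
  B = 14 + 57 = 71
  V = 128
  T = 154 − 4·71 + 3·128 = 254
  C = 110 + 3·71 − 128 = 195
  A = 66 − 5·71 + 6·254 − 2·195 = 845
Comparing — Policy A: A=-70, Policy B: A=845. Highest is 845 (Policy B).

845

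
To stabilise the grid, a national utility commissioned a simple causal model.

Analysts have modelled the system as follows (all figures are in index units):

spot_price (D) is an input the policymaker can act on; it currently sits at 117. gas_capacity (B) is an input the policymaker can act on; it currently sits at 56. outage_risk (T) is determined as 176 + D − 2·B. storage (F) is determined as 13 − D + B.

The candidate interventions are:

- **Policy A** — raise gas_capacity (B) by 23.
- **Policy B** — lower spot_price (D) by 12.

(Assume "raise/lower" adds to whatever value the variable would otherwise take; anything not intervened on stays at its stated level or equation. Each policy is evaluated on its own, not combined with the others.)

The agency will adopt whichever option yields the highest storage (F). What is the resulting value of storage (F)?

Policy A (B + 23):
  D = 117
  B = 56 + 23 = 79
  F = 13 − 117 + 79 = -25
Policy B (D − 12):
  D = 117 − 12 = 105
  B = 56
  F = 13 − 105 + 56 = -36
Comparing — Policy A: F=-25, Policy B: F=-36. Highest is -25 (Policy A).

-25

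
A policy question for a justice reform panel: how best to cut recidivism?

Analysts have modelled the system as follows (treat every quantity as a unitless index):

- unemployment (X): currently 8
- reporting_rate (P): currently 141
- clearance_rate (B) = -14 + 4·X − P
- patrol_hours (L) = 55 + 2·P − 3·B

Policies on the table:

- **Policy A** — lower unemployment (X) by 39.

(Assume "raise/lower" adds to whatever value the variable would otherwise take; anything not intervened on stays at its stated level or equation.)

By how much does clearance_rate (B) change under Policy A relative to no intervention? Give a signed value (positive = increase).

Baseline:
  X = 8
  P = 141
  B = -14 + 4·8 − 141 = -123
Policy A (X − 39):
  X = 8 − 39 = -31
  P = 141
  B = -14 + 4·(-31) − 141 = -279
Change in B: -279 − (-123) = -156

-156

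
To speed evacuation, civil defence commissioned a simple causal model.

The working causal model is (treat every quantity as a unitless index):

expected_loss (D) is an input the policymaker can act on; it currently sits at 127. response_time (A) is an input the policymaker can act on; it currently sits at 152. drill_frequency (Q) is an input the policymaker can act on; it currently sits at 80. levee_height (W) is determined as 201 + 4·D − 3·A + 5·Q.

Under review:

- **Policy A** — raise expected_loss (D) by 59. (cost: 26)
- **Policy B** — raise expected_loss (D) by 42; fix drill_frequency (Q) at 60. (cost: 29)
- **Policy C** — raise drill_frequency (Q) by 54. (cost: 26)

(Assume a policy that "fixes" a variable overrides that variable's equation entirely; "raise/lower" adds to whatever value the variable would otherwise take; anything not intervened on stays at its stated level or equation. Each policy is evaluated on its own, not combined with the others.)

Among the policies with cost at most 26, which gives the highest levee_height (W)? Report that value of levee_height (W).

Policy A (D + 59):
  D = 127 + 59 = 186
  A = 152
  Q = 80
  W = 201 + 4·186 − 3·152 + 5·80 = 889
Policy C (Q + 54):
  D = 127
  A = 152
  Q = 80 + 54 = 134
  W = 201 + 4·127 − 3·152 + 5·134 = 923
Comparing — Policy A: W=889, Policy C: W=923. Highest is 923 (Policy C).

923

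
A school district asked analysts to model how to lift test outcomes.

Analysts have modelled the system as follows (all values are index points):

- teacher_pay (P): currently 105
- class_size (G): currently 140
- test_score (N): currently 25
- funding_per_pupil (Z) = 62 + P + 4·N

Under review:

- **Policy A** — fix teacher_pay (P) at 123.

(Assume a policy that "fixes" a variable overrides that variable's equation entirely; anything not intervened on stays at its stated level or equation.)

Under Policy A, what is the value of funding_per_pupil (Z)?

Policy A (P := 123):
  P = 123
  N = 25
  Z = 62 + 123 + 4·25 = 285

285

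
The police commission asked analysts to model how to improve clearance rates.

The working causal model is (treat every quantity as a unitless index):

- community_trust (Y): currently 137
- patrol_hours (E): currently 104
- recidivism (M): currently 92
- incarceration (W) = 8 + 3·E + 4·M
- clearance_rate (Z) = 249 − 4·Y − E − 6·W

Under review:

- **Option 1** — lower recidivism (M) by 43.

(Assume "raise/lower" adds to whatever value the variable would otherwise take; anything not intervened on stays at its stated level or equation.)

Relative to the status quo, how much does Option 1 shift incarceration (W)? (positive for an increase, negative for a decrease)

Baseline:
  E = 104
  M = 92
  W = 8 + 3·104 + 4·92 = 688
Option 1 (M − 43):
  E = 104
  M = 92 − 43 = 49
  W = 8 + 3·104 + 4·49 = 516
Change in W: 516 − 688 = -172

-172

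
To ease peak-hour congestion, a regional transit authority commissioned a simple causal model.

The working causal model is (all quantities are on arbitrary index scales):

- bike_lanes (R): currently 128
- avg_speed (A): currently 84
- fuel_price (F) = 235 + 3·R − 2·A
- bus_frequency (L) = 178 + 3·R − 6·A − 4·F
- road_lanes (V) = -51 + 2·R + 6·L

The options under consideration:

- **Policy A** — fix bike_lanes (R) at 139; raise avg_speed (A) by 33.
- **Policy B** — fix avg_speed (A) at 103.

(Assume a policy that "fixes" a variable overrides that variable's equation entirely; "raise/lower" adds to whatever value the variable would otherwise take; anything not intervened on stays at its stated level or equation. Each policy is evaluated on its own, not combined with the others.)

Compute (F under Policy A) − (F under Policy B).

Policy A (R := 139, A + 33):
  R = 139
  A = 84 + 33 = 117
  F = 235 + 3·139 − 2·117 = 418
Policy B (A := 103):
  R = 128
  A = 103
  F = 235 + 3·128 − 2·103 = 413
F: 418 − 413 = 5

5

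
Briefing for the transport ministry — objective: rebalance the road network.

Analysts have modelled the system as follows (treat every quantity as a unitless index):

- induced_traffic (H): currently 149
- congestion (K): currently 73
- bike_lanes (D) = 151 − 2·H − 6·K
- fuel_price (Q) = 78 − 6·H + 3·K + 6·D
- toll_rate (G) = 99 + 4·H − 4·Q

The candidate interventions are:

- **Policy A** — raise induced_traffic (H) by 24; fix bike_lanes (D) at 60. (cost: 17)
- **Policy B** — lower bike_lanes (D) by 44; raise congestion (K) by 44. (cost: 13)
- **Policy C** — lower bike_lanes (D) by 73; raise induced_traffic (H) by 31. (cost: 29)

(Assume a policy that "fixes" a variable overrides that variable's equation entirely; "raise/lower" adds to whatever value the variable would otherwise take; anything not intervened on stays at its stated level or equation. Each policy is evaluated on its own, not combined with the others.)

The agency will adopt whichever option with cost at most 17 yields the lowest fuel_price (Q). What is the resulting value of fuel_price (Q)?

-5823

Policy A (H + 24, D := 60):
  H = 149 + 24 = 173
  K = 73
  D = 60
  Q = 78 − 6·173 + 3·73 + 6·60 = -381
Policy B (D − 44, K + 44):
  H = 149
  K = 73 + 44 = 117
  D = 151 − 2·149 − 6·117 (−44 from intervention) = -893
  Q = 78 − 6·149 + 3·117 + 6·(-893) = -5823
Comparing — Policy A: Q=-381, Policy B: Q=-5823. Lowest is -5823 (Policy B).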